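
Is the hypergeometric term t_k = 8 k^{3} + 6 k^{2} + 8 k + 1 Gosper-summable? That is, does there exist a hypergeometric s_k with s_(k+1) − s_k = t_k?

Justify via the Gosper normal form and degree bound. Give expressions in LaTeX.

Yes. s_k = k \left(2 k^{3} - 2 k^{2} + 3 k - 2\right).

Compute t_(k+1)/t_k: get (8*k**3 + 30*k**2 + 44*k + 23)/(8*k**3 + 6*k**2 + 8*k + 1).
Normal form (A,B,C) = (1, 1, k**3 + 3*k**2/4 + k + 1/8).
Solve (1)·f(k+1) − (1)·f(k) = k**3 + 3*k**2/4 + k + 1/8.
Degrees (0,0,3) ⇒ d ≤ 4.
Solve for f: f(k) = k*(2*k**3 - 2*k**2 + 3*k - 2)/8 (degree 4 ≤ 4).
So s_k = (B(k−1)f/C)·t_k = (k*(2*k**3 - 2*k**2 + 3*k - 2)/(8*k**3 + 6*k**2 + 8*k + 1))·t_k = k*(2*k**3 - 2*k**2 + 3*k - 2).
s_(k+1) − s_k = 8*k**3 + 6*k**2 + 8*k + 1 = t_k.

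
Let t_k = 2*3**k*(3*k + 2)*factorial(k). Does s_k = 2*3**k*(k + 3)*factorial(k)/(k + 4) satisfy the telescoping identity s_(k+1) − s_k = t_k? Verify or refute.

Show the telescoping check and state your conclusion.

Invalid: residual -2*3**k*(3*k**2 + 14*k + 7)*factorial(k)/((k + 4)*(k + 5)) ≠ 0.

s_(k+1) = 6*3**k*(k + 4)*factorial(k + 1)/(k + 5)
s_(k+1) − s_k = 2*3**k*(3*k + 11)*(k**2 + 5*k + 3)*factorial(k)/((k + 4)*(k + 5))
(s_(k+1) − s_k) − t_k = -2*3**k*(3*k**2 + 14*k + 7)*factorial(k)/((k + 4)*(k + 5))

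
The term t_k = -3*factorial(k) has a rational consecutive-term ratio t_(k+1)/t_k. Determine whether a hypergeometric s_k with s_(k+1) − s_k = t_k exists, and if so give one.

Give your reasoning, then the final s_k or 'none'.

none — t_k is not Gosper-summable

t_(k+1)/t_k = k + 1.
Take A(k)=k + 1, B(k)=1, C(k)=1.
Set up (k + 1)·f(k+1) − (1)·f(k) − (1) = 0.
deg f ≤ -1 (via 1,0,0).
deg f ≤ -1 is impossible — no certificate.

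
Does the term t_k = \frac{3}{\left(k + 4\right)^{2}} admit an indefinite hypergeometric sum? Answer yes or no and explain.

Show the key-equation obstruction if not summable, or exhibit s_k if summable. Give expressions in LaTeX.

Compute t_(k+1)/t_k: get (k + 4)**2/(k + 5)**2.
Normal form (A,B,C) = (k**2 + 8*k + 16, k**2 + 10*k + 25, 1).
Set up (k**2 + 8*k + 16)·f(k+1) − (k**2 + 8*k + 16)·f(k) − (1) = 0.
Degrees (2,2,0) ⇒ d ≤ 0.
Put f(k) = c0: A·f(k+1) − B(k−1)·f(k) − C = -1; need -1 = 0 — inconsistent ⇒ no f, not summable.

No — t_k has no hypergeometric antidifference.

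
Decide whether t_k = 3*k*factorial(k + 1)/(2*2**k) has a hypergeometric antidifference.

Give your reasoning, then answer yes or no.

Ratio r(k) = (k + 1)*(k + 2)/(2*k).
Take A(k)=k/2 + 1, B(k)=1, C(k)=k.
Solve (k/2 + 1)·f(k+1) − (1)·f(k) = k.
From deg A=1, deg B=0, deg C=1: d=0.
Coefficient equations give f(k) = 2.
R(k) = B(k−1)·f(k)/C(k) = 2/k; s_k = R·t_k = 3*factorial(k + 1)/2**k.
Check: Δs_k = 3*k*factorial(k + 1)/(2*2**k). ✓

Yes. s_k = 3*factorial(k + 1)/2**k.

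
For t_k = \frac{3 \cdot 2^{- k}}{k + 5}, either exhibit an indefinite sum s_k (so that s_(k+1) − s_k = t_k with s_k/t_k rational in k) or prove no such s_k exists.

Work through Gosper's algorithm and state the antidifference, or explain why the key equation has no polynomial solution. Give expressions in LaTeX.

none (Gosper's algorithm certifies no s_k)

Step 1: r(k) = (k + 5)/(2*(k + 6)).
Factor: A=k/2 + 5/2; B=k + 6; C=1.
Key eq: (k/2 + 5/2)·f(k+1) = (k + 5)·f(k) + (1).
Degrees (1,1,0) ⇒ d ≤ -1.
d = -1 < 0 ⇒ no nonzero polynomial f; not summable.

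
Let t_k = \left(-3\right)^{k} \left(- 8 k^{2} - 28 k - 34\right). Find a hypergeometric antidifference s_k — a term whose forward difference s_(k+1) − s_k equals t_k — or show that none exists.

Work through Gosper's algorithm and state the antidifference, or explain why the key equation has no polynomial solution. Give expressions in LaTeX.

s_k = 2 \left(-3\right)^{k} \left(k^{2} + 2 k + 2\right)

The ratio is 3*(-4*k**2 - 22*k - 35)/(4*k**2 + 14*k + 17).
A = -3, B = 1, C = k**2 + 7*k/2 + 17/4.
Set up (-3)·f(k+1) − (1)·f(k) − (k**2 + 7*k/2 + 17/4) = 0.
Bound: deg f ≤ 2.
Match coefficients ⇒ f(k) = -(k**2 + 2*k + 2)/4.
Get s_k = R·t_k = 2*(-3)**k*(k**2 + 2*k + 2) with R(k) = B(k−1)f(k)/C(k) = -(k**2 + 2*k + 2)/(4*k**2 + 14*k + 17).
Check: Δs_k = (-3)**k*(-8*k**2 - 28*k - 34). ✓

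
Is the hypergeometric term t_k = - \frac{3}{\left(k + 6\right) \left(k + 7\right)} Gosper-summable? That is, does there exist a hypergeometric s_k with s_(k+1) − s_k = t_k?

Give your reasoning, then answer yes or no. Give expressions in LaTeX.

The ratio is (k + 6)/(k + 8).
A = k + 6, B = k + 8, C = 1.
Solve (k + 6)·f(k+1) − (k + 7)·f(k) = 1.
Degrees (1,1,0) ⇒ d ≤ 1.
Match coefficients ⇒ f(k) = k/6.
R(k) = B(k−1)·f(k)/C(k) = k*(k + 7)/6; s_k = R·t_k = -k/(2*k + 12).
Δs = -3/(k**2 + 13*k + 42), as required.

Yes. s_k = - \frac{k}{2 k + 12}.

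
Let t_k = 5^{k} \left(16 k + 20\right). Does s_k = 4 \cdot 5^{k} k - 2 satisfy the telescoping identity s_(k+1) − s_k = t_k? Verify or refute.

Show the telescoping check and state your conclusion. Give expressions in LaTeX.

Valid: the claim telescopes to t_k.

s_(k+1) = 4*5**(k + 1)*(k + 1) - 2
s_(k+1) − s_k = 5**k*(16*k + 20)
(s_(k+1) − s_k) − t_k = 0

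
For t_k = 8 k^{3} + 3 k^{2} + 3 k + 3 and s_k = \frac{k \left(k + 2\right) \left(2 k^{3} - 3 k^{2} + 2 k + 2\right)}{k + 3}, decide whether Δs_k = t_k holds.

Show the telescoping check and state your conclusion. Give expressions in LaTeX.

Invalid: residual \frac{- 6 k^{4} - 30 k^{3} - 10 k^{2} - 10 k - 9}{k^{2} + 7 k + 12} ≠ 0.

s_(k+1) = (k + 1)*(k + 3)*(2*k + 2*(k + 1)**3 - 3*(k + 1)**2 + 4)/(k + 4)
s_(k+1) − s_k = (8*k**5 + 53*k**4 + 90*k**3 + 50*k**2 + 47*k + 27)/(k**2 + 7*k + 12)
(s_(k+1) − s_k) − t_k = (-6*k**4 - 30*k**3 - 10*k**2 - 10*k - 9)/(k**2 + 7*k + 12)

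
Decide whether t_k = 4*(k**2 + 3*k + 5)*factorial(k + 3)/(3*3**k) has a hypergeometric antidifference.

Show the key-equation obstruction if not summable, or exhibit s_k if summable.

Yes. s_k = 4*(k + 1)*factorial(k + 3)/3**k.

Compute t_(k+1)/t_k: get (k + 4)*(3*k + (k + 1)**2 + 8)/(3*(k**2 + 3*k + 5)).
A = k/3 + 4/3, B = 1, C = k**2 + 3*k + 5.
Set up (k/3 + 4/3)·f(k+1) − (1)·f(k) − (k**2 + 3*k + 5) = 0.
From deg A=1, deg B=0, deg C=2: d=1.
Coefficient equations give f(k) = 3*(k + 1).
Then R = B(k−1)f/C = 3*(k + 1)/(k**2 + 3*k + 5), so s_k = R(k)·t_k = 4*(k + 1)*factorial(k + 3)/3**k.
Check: Δs_k = 4*(k**2 + 3*k + 5)*factorial(k + 3)/(3*3**k). ✓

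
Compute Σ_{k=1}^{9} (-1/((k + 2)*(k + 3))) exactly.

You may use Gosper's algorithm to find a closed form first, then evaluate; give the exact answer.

The ratio is (k + 2)/(k + 4).
So A=k + 2 and B=k + 4, with C=1.
Need (k + 2)·f(k+1) − (k + 3)·f(k) = 1.
From deg A=1, deg B=1, deg C=0: d=1.
Match coefficients ⇒ f(k) = k/2.
Get s_k = R·t_k = -k/(2*k + 4) with R(k) = B(k−1)f(k)/C(k) = k*(k + 3)/2.
Δs = -1/(k**2 + 5*k + 6), as required.
Evaluate s at k=10 and k=1: -5/12 and -1/6; difference -1/4.

Σ = -1/4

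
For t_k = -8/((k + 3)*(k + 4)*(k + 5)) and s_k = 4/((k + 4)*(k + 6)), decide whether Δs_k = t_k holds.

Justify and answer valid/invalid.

s_(k+1) = 4/((k + 5)*(k + 7))
s_(k+1) − s_k = 4*(-2*k - 11)/(k**4 + 22*k**3 + 179*k**2 + 638*k + 840)
(s_(k+1) − s_k) − t_k = 12*(3*k + 17)/(k**5 + 25*k**4 + 245*k**3 + 1175*k**2 + 2754*k + 2520)

Invalid: residual 12*(3*k + 17)/(k**5 + 25*k**4 + 245*k**3 + 1175*k**2 + 2754*k + 2520) ≠ 0.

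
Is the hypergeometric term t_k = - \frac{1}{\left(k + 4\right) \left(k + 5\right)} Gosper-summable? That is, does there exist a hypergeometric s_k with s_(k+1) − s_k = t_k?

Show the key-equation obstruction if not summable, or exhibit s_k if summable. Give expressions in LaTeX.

Yes. s_k = - \frac{k}{4 k + 16}.

t_(k+1)/t_k = (k + 4)/(k + 6).
Normal form (A,B,C) = (k + 4, k + 6, 1).
Need (k + 4)·f(k+1) − (k + 5)·f(k) = 1.
Degrees (1,1,0) ⇒ d ≤ 1.
Solving with deg f ≤ 1: f(k) = k/4.
Get s_k = R·t_k = -k/(4*k + 16) with R(k) = B(k−1)f(k)/C(k) = k*(k + 5)/4.
Verify: -1/(k**2 + 9*k + 20) matches t_k.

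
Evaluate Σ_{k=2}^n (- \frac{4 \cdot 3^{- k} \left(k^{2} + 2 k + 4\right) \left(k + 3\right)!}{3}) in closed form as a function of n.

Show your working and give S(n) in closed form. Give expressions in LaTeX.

S(n) = \frac{320}{3} - \frac{4 \cdot 3^{- n} n \left(n + 4\right)!}{3} - \frac{4 \cdot 3^{- n} \left(n + 4\right)!}{3}

Ratio r(k) = (k + 4)*(2*k + (k + 1)**2 + 6)/(3*(k**2 + 2*k + 4)).
Gosper form: A/B · C(k+1)/C(k) with A=k/3 + 4/3, B=1, C=k**2 + 2*k + 4.
Solve (k/3 + 4/3)·f(k+1) − (1)·f(k) = k**2 + 2*k + 4.
deg f ≤ 1 (via 1,0,2).
Coefficient equations give f(k) = 3*k.
Certificate R = B(k−1)f/C = 3*k/(k**2 + 2*k + 4) gives s_k = -4*k*factorial(k + 3)/3**k.
Δs = -4*(k**2 + 2*k + 4)*factorial(k + 3)/(3*3**k), as required.
Telescope: S(n) = s_(n+1) − s_(2) = -4*3**(-n - 1)*(n + 1)*factorial(n + 4) − (-320/3) = 320/3 - 4*n*factorial(n + 4)/(3*3**n) - 4*factorial(n + 4)/(3*3**n).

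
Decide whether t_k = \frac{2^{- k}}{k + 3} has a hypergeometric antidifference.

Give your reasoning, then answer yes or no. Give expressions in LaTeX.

No; the degree bound rules out any f.

Step 1: r(k) = (k + 3)/(2*(k + 4)).
A = k/2 + 3/2, B = k + 4, C = 1.
Need (k/2 + 3/2)·f(k+1) − (k + 3)·f(k) = 1.
d = -1 from the (1,1,0) case.
deg f ≤ -1 is impossible — no certificate.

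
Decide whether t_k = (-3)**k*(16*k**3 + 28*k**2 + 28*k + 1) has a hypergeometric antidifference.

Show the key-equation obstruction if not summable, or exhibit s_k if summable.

The ratio is 3*(-16*k**3 - 76*k**2 - 132*k - 73)/(16*k**3 + 28*k**2 + 28*k + 1).
So A=-3 and B=1, with C=k**3 + 7*k**2/4 + 7*k/4 + 1/16.
Set up (-3)·f(k+1) − (1)·f(k) − (k**3 + 7*k**2/4 + 7*k/4 + 1/16) = 0.
d = 3 from the (0,0,3) case.
A polynomial solution: f(k) = -(4*k**3 - 2*k**2 + k - 2)/16.
So s_k = (B(k−1)f/C)·t_k = (-(4*k**3 - 2*k**2 + k - 2)/(16*k**3 + 28*k**2 + 28*k + 1))·t_k = (-3)**k*(-4*k**3 + 2*k**2 - k + 2).
s_(k+1) − s_k = (-3)**k*(16*k**3 + 28*k**2 + 28*k + 1) = t_k.

Yes. s_k = (-3)**k*(-4*k**3 + 2*k**2 - k + 2).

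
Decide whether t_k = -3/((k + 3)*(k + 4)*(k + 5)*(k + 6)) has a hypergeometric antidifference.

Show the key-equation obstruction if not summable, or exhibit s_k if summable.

The ratio is (k + 3)/(k + 7).
Gosper form: A/B · C(k+1)/C(k) with A=k + 3, B=k + 7, C=1.
Key eq: (k + 3)·f(k+1) = (k + 6)·f(k) + (1).
Degrees (1,1,0) ⇒ d ≤ 3.
Match coefficients ⇒ f(k) = k*(k**2 + 12*k + 47)/180.
So s_k = (B(k−1)f/C)·t_k = (k*(k + 6)*(k**2 + 12*k + 47)/180)·t_k = k*(-k**2 - 12*k - 47)/(60*(k + 3)*(k + 4)*(k + 5)).
Δs = -3/(k**4 + 18*k**3 + 119*k**2 + 342*k + 360), as required.

Yes. s_k = k*(-k**2 - 12*k - 47)/(60*(k + 3)*(k + 4)*(k + 5)).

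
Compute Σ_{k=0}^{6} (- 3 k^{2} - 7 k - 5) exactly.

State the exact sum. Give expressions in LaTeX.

r(k) = (3*k**2 + 13*k + 15)/(3*k**2 + 7*k + 5) after simplifying.
A = 1, B = 1, C = k**2 + 7*k/3 + 5/3.
Solve (1)·f(k+1) − (1)·f(k) = k**2 + 7*k/3 + 5/3.
d = 3 from the (0,0,2) case.
A polynomial solution: f(k) = k*(k**2 + 2*k + 2)/3.
Get s_k = R·t_k = k*(-k**2 - 2*k - 2) with R(k) = B(k−1)f(k)/C(k) = k*(k**2 + 2*k + 2)/(3*k**2 + 7*k + 5).
Δs = -3*k**2 - 7*k - 5, as required.
Σ_(k=0)^(6) t_k = s_(7) − s_(0) = -455 − (0) = -455.

Σ = -455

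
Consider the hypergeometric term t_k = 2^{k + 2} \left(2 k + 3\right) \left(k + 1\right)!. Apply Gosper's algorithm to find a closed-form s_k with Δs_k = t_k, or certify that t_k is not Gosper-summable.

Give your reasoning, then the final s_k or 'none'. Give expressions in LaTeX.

s_k = 2^{k + 2} \left(k + 1\right)!

Ratio r(k) = 2*(k + 2)*(2*k + 5)/(2*k + 3).
Factor: A=2*k + 4; B=1; C=k + 3/2.
Need (2*k + 4)·f(k+1) − (1)·f(k) = k + 3/2.
From deg A=1, deg B=0, deg C=1: d=0.
A polynomial solution: f(k) = 1/2.
R(k) = B(k−1)·f(k)/C(k) = 1/(2*k + 3); s_k = R·t_k = 2**(k + 2)*factorial(k + 1).
Verify: 2**(k + 2)*(2*k + 3)*factorial(k + 1) matches t_k.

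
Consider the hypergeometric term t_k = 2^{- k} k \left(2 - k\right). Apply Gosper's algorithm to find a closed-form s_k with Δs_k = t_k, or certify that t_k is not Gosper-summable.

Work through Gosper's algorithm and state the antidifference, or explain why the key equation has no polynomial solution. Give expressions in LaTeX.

r(k) = (k**2 - 1)/(2*k*(k - 2)) after simplifying.
So A=1/2 and B=1, with C=k**2 - 2*k.
f must satisfy (1/2)·f(k+1) − (1)·f(k) = k**2 - 2*k.
d = 2 from the (0,0,2) case.
Solving with deg f ≤ 2: f(k) = -2*(k**2 + 1).
So s_k = (B(k−1)f/C)·t_k = (-2*(k**2 + 1)/(k*(k - 2)))·t_k = 2**(1 - k)*(k**2 + 1).
Check: Δs_k = k*(2 - k)/2**k. ✓

s_k = 2^{1 - k} \left(k^{2} + 1\right)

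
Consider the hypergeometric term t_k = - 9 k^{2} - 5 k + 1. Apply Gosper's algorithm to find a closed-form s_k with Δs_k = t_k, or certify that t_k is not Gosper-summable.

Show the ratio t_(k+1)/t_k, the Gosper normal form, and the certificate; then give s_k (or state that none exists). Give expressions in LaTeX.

s_k = k \left(- 3 k^{2} + 2 k + 2\right)

Ratio r(k) = (9*k**2 + 23*k + 13)/(9*k**2 + 5*k - 1).
Take A(k)=1, B(k)=1, C(k)=k**2 + 5*k/9 - 1/9.
Solve (1)·f(k+1) − (1)·f(k) = k**2 + 5*k/9 - 1/9.
d = 3 from the (0,0,2) case.
A polynomial solution: f(k) = k*(3*k**2 - 2*k - 2)/9.
R(k) = B(k−1)·f(k)/C(k) = k*(3*k**2 - 2*k - 2)/(9*k**2 + 5*k - 1); s_k = R·t_k = k*(-3*k**2 + 2*k + 2).
Check: Δs_k = -9*k**2 - 5*k + 1. ✓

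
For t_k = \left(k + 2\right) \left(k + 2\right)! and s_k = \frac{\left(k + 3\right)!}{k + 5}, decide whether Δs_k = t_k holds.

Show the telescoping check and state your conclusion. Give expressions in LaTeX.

s_(k+1) = factorial(k + 4)/(k + 6)
s_(k+1) − s_k = (k**2 + 8*k + 14)*factorial(k + 3)/((k + 5)*(k + 6))
(s_(k+1) − s_k) − t_k = -2*(k**2 + 7*k + 9)*factorial(k + 2)/((k + 5)*(k + 6))

Invalid: residual - \frac{2 \left(k^{2} + 7 k + 9\right) \left(k + 2\right)!}{\left(k + 5\right) \left(k + 6\right)} ≠ 0.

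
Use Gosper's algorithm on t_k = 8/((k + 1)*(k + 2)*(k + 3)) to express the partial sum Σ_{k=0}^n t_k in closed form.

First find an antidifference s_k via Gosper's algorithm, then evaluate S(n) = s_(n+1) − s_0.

S(n) = 2*(n**2 + 5*n + 4)/(n**2 + 5*n + 6)

t_(k+1)/t_k = (k + 1)/(k + 4).
A = k + 1, B = k + 4, C = 1.
f must satisfy (k + 1)·f(k+1) − (k + 3)·f(k) = 1.
Degrees (1,1,0) ⇒ d ≤ 2.
Solve for f: f(k) = k*(k + 3)/4 (degree 2 ≤ 2).
Then R = B(k−1)f/C = k*(k + 3)**2/4, so s_k = R(k)·t_k = 2*k*(k + 3)/((k + 1)*(k + 2)).
Verify: 8/(k**3 + 6*k**2 + 11*k + 6) matches t_k.
s_(n+1) = 2*(n**2 + 5*n + 4)/(n**2 + 5*n + 6) and s_(0) = 0, so S(n) = 2*(n**2 + 5*n + 4)/(n**2 + 5*n + 6).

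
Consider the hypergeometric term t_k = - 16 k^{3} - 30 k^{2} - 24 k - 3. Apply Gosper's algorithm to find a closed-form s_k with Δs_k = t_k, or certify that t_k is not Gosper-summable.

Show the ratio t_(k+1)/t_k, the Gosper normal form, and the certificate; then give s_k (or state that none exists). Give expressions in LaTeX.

Compute t_(k+1)/t_k: get (16*k**3 + 78*k**2 + 132*k + 73)/(16*k**3 + 30*k**2 + 24*k + 3).
Gosper form: A/B · C(k+1)/C(k) with A=1, B=1, C=k**3 + 15*k**2/8 + 3*k/2 + 3/16.
Key eq: (1)·f(k+1) = (1)·f(k) + (k**3 + 15*k**2/8 + 3*k/2 + 3/16).
d = 4 from the (0,0,3) case.
Coefficient equations give f(k) = k*(4*k**3 + 2*k**2 + k - 4)/16.
So s_k = (B(k−1)f/C)·t_k = (k*(4*k**3 + 2*k**2 + k - 4)/(16*k**3 + 30*k**2 + 24*k + 3))·t_k = k*(-4*k**3 - 2*k**2 - k + 4).
s_(k+1) − s_k = -16*k**3 - 30*k**2 - 24*k - 3 = t_k.

s_k = k \left(- 4 k^{3} - 2 k^{2} - k + 4\right)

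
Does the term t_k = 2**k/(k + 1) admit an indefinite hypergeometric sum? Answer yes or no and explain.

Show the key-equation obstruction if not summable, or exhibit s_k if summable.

No; the degree bound rules out any f.

t_(k+1)/t_k = 2*(k + 1)/(k + 2).
A = 2*k + 2, B = k + 2, C = 1.
Key eq: (2*k + 2)·f(k+1) = (k + 1)·f(k) + (1).
deg f ≤ -1 (via 1,1,0).
deg f ≤ -1 is impossible — no certificate.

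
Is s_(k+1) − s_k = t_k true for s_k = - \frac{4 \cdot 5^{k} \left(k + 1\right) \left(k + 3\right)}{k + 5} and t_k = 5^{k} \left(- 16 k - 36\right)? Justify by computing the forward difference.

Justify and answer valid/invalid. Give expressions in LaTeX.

s_(k+1) = -20*5**k*(k + 2)*(k + 4)/(k + 6)
s_(k+1) − s_k = 5**k*(-16*k**3 - 180*k**2 - 652*k - 728)/(k**2 + 11*k + 30)
(s_(k+1) − s_k) − t_k = 32*5**k*(k**2 + 7*k + 11)/(k**2 + 11*k + 30)

Invalid: residual \frac{32 \cdot 5^{k} \left(k^{2} + 7 k + 11\right)}{k^{2} + 11 k + 30} ≠ 0.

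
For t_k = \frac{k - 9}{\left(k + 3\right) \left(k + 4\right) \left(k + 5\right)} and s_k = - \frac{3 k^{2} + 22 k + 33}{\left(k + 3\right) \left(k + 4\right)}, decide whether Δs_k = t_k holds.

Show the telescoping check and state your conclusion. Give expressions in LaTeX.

Valid: the claim telescopes to t_k.

s_(k+1) = (-22*k - 3*(k + 1)**2 - 55)/((k + 4)*(k + 5))
s_(k+1) − s_k = (k - 9)/(k**3 + 12*k**2 + 47*k + 60)
(s_(k+1) − s_k) − t_k = 0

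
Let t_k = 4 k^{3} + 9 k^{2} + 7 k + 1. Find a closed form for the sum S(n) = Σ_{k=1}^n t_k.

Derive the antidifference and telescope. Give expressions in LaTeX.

S(n) = n \left(n^{3} + 5 n^{2} + 9 n + 6\right)

Compute t_(k+1)/t_k: get (4*k**3 + 21*k**2 + 37*k + 21)/(4*k**3 + 9*k**2 + 7*k + 1).
So A=1 and B=1, with C=k**3 + 9*k**2/4 + 7*k/4 + 1/4.
Solve (1)·f(k+1) − (1)·f(k) = k**3 + 9*k**2/4 + 7*k/4 + 1/4.
deg f ≤ 4 (via 0,0,3).
Match coefficients ⇒ f(k) = k*(k**3 + k**2 - 1)/4.
Then R = B(k−1)f/C = k*(k**3 + k**2 - 1)/(4*k**3 + 9*k**2 + 7*k + 1), so s_k = R(k)·t_k = k**4 + k**3 - k.
Δs = 4*k**3 + 9*k**2 + 7*k + 1, as required.
Σ_(k=1)^n t_k = s_(n+1) − s_(1) = (n**4 + 5*n**3 + 9*n**2 + 6*n + 1) − (1), i.e. n*(n**3 + 5*n**2 + 9*n + 6).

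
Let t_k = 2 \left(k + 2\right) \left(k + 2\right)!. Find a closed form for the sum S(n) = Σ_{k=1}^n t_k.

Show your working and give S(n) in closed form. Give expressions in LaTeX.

r(k) = (k + 3)**2/(k + 2) after simplifying.
Normal form (A,B,C) = (k + 3, 1, k + 2).
Set up (k + 3)·f(k+1) − (1)·f(k) − (k + 2) = 0.
deg f ≤ 0 (via 1,0,1).
A polynomial solution: f(k) = 1.
So s_k = (B(k−1)f/C)·t_k = (1/(k + 2))·t_k = 2*factorial(k + 2).
s_(k+1) − s_k = 2*(k + 2)*factorial(k + 2) = t_k.
Telescope: S(n) = s_(n+1) − s_(1) = 2*factorial(n + 3) − (12) = 2*factorial(n + 3) - 12.

S(n) = 2 \left(n + 3\right)! - 12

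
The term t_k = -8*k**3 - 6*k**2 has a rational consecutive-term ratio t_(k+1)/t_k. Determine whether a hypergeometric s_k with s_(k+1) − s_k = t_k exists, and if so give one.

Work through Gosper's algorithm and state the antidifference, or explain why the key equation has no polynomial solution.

t_(k+1)/t_k = (k + 1)**2*(4*k + 7)/(k**2*(4*k + 3)).
A = 1, B = 1, C = k**3 + 3*k**2/4.
Solve (1)·f(k+1) − (1)·f(k) = k**3 + 3*k**2/4.
Bound: deg f ≤ 4.
A polynomial solution: f(k) = k*(k - 1)*(2*k**2 - 1)/8.
Then R = B(k−1)f/C = (k - 1)*(2*k**2 - 1)/(2*k*(4*k + 3)), so s_k = R(k)·t_k = k*(-2*k**3 + 2*k**2 + k - 1).
Verify: k**2*(-8*k - 6) matches t_k.

s_k = k*(-2*k**3 + 2*k**2 + k - 1)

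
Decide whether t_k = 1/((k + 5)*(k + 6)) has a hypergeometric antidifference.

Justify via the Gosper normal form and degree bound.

The ratio is (k + 5)/(k + 7).
Normal form (A,B,C) = (k + 5, k + 7, 1).
f must satisfy (k + 5)·f(k+1) − (k + 6)·f(k) = 1.
deg f ≤ 1 (via 1,1,0).
Solving with deg f ≤ 1: f(k) = k/5.
Certificate R = B(k−1)f/C = k*(k + 6)/5 gives s_k = k/(5*(k + 5)).
s_(k+1) − s_k = 1/(k**2 + 11*k + 30) = t_k.

Yes. s_k = k/(5*(k + 5)).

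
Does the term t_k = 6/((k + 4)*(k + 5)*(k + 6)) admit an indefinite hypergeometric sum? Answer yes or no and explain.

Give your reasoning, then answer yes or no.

Yes. s_k = 3*k*(k + 9)/(20*(k + 4)*(k + 5)).

r(k) = (k + 4)/(k + 7) after simplifying.
Gosper form: A/B · C(k+1)/C(k) with A=k + 4, B=k + 7, C=1.
Need (k + 4)·f(k+1) − (k + 6)·f(k) = 1.
deg f ≤ 2 (via 1,1,0).
Solve for f: f(k) = k*(k + 9)/40 (degree 2 ≤ 2).
So s_k = (B(k−1)f/C)·t_k = (k*(k + 6)*(k + 9)/40)·t_k = 3*k*(k + 9)/(20*(k + 4)*(k + 5)).
s_(k+1) − s_k = 6/(k**3 + 15*k**2 + 74*k + 120) = t_k.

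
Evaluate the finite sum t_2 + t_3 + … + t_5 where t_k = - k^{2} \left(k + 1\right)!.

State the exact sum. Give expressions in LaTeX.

t_(k+1)/t_k = (k + 1)**2*(k + 2)/k**2.
Normal form (A,B,C) = (k + 2, 1, k**2).
Solve (k + 2)·f(k+1) − (1)·f(k) = k**2.
Degrees (1,0,2) ⇒ d ≤ 1.
Match coefficients ⇒ f(k) = k - 2.
R(k) = B(k−1)·f(k)/C(k) = (k - 2)/k**2; s_k = R·t_k = -(k - 2)*factorial(k + 1).
s_(k+1) − s_k = -k**2*factorial(k + 1) = t_k.
Σ_(k=2)^(5) t_k = s_(6) − s_(2) = -20160 − (0) = -20160.

Σ = -20160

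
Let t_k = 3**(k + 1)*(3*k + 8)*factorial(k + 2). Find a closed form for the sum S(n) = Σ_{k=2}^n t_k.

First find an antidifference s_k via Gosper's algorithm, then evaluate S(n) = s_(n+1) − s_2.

S(n) = 9*3**n*factorial(n + 3) - 648

t_(k+1)/t_k = 3*(k + 3)*(3*k + 11)/(3*k + 8).
Factor: A=3*k + 9; B=1; C=k + 8/3.
Key eq: (3*k + 9)·f(k+1) = (1)·f(k) + (k + 8/3).
deg f ≤ 0 (via 1,0,1).
Coefficient equations give f(k) = 1/3.
R(k) = B(k−1)·f(k)/C(k) = 1/(3*k + 8); s_k = R·t_k = 3**(k + 1)*factorial(k + 2).
Δs = 3**(k + 1)*(3*k + 8)*factorial(k + 2), as required.
s_(n+1) = 3**(n + 2)*factorial(n + 3) and s_(2) = 648, so S(n) = 9*3**n*factorial(n + 3) - 648.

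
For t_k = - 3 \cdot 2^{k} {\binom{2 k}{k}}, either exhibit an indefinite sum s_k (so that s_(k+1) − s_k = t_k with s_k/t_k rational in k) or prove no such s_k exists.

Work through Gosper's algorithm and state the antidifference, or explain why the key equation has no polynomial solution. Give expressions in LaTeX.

Step 1: r(k) = 4*(2*k + 1)/(k + 1).
Take A(k)=8*k + 4, B(k)=k + 1, C(k)=1.
Key eq: (8*k + 4)·f(k+1) = (k)·f(k) + (1).
From deg A=1, deg B=1, deg C=0: d=-1.
Negative degree bound (-1): no f exists, t_k not Gosper-summable.

not Gosper-summable; s_k does not exist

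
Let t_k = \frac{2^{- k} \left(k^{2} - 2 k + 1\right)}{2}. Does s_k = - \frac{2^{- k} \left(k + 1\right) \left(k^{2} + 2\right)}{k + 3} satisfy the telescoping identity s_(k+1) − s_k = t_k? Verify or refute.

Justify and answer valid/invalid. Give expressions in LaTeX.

Invalid: residual \frac{2^{- k} \left(- k^{3} - 3 k^{2} + 5 k - 7\right)}{k^{2} + 7 k + 12} ≠ 0.

s_(k+1) = -(k + 2)*((k + 1)**2 + 2)/(2*2**k*(k + 4))
s_(k+1) − s_k = (k**4 + 3*k**3 - 7*k**2 - 7*k - 2)/(2*2**k*(k**2 + 7*k + 12))
(s_(k+1) − s_k) − t_k = (-k**3 - 3*k**2 + 5*k - 7)/(2**k*(k**2 + 7*k + 12))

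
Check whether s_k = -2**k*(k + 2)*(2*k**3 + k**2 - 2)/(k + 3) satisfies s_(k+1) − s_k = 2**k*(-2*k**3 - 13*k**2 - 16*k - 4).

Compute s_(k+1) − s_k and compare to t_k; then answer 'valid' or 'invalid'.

Invalid: residual 2**k*(2*k**4 + 17*k**3 + 54*k**2 + 52*k + 14)/(k**2 + 7*k + 12) ≠ 0.

s_(k+1) = -2**(k + 1)*(k + 3)*(2*(k + 1)**3 + (k + 1)**2 - 2)/(k + 4)
s_(k+1) − s_k = 2**k*(-2*k**5 - 25*k**4 - 114*k**3 - 218*k**2 - 168*k - 34)/(k**2 + 7*k + 12)
(s_(k+1) − s_k) − t_k = 2**k*(2*k**4 + 17*k**3 + 54*k**2 + 52*k + 14)/(k**2 + 7*k + 12)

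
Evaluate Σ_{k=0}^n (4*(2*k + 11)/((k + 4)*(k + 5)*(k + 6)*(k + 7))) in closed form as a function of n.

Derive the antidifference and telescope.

Ratio r(k) = (k + 4)*(2*k + 13)/((k + 8)*(2*k + 11)).
Factor: A=k + 4; B=k + 8; C=k + 11/2.
f must satisfy (k + 4)·f(k+1) − (k + 7)·f(k) = k + 11/2.
From deg A=1, deg B=1, deg C=1: d=3.
Coefficient equations give f(k) = k*(k + 5)*(k + 10)/48.
Get s_k = R·t_k = k*(k + 10)/(6*(k**2 + 10*k + 24)) with R(k) = B(k−1)f(k)/C(k) = k*(k + 5)*(k + 7)*(k + 10)/(24*(2*k + 11)).
Verify: 4*(2*k + 11)/(k**4 + 22*k**3 + 179*k**2 + 638*k + 840) matches t_k.
Evaluate: s_(n+1) = (n**2 + 12*n + 11)/(6*(n**2 + 12*n + 35)); subtract s_(0) = 0 ⇒ S(n) = (n**2 + 12*n + 11)/(6*(n**2 + 12*n + 35)).

S(n) = (n**2 + 12*n + 11)/(6*(n**2 + 12*n + 35))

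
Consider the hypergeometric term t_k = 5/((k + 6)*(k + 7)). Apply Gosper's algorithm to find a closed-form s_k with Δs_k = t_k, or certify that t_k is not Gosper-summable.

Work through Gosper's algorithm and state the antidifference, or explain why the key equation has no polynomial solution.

s_k = 5*k/(6*(k + 6))

Compute t_(k+1)/t_k: get (k + 6)/(k + 8).
Gosper form: A/B · C(k+1)/C(k) with A=k + 6, B=k + 8, C=1.
Need (k + 6)·f(k+1) − (k + 7)·f(k) = 1.
d = 1 from the (1,1,0) case.
Solve for f: f(k) = k/6 (degree 1 ≤ 1).
Then R = B(k−1)f/C = k*(k + 7)/6, so s_k = R(k)·t_k = 5*k/(6*(k + 6)).
Verify: 5/(k**2 + 13*k + 42) matches t_k.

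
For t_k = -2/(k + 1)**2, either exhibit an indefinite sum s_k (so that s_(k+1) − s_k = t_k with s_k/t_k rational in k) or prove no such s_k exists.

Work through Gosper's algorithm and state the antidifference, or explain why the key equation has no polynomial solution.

no hypergeometric antidifference exists

t_(k+1)/t_k = (k + 1)**2/(k + 2)**2.
Take A(k)=k**2 + 2*k + 1, B(k)=k**2 + 4*k + 4, C(k)=1.
Key eq: (k**2 + 2*k + 1)·f(k+1) = (k**2 + 2*k + 1)·f(k) + (1).
Bound: deg f ≤ 0.
f = c0 ⇒ A·f(k+1) − B(k−1)·f(k) − C = -1. The system {-1 = 0} is inconsistent; no antidifference.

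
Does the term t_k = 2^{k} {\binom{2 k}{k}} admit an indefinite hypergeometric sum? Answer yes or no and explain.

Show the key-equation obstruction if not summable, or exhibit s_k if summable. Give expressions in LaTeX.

No — negative degree bound, so no certificate f.

Compute t_(k+1)/t_k: get 4*(2*k + 1)/(k + 1).
So A=8*k + 4 and B=k + 1, with C=1.
Set up (8*k + 4)·f(k+1) − (k)·f(k) − (1) = 0.
Degrees (1,1,0) ⇒ d ≤ -1.
Bound -1 < 0, so the key equation has no polynomial solution.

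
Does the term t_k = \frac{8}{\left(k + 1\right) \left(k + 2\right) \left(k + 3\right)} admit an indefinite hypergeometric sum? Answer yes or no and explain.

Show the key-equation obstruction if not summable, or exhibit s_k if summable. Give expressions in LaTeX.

t_(k+1)/t_k = (k + 1)/(k + 4).
Normal form (A,B,C) = (k + 1, k + 4, 1).
Need (k + 1)·f(k+1) − (k + 3)·f(k) = 1.
From deg A=1, deg B=1, deg C=0: d=2.
A polynomial solution: f(k) = k*(k + 3)/4.
Certificate R = B(k−1)f/C = k*(k + 3)**2/4 gives s_k = 2*k*(k + 3)/((k + 1)*(k + 2)).
Verify: 8/(k**3 + 6*k**2 + 11*k + 6) matches t_k.

Yes. s_k = \frac{2 k \left(k + 3\right)}{\left(k + 1\right) \left(k + 2\right)}.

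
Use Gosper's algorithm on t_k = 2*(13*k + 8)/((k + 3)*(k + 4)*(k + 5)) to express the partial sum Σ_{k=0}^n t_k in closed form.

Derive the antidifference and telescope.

Step 1: r(k) = (k + 3)*(13*k + 21)/((k + 6)*(13*k + 8)).
A = k + 3, B = k + 6, C = k + 8/13.
f must satisfy (k + 3)·f(k+1) − (k + 5)·f(k) = k + 8/13.
Bound: deg f ≤ 2.
Coefficient equations give f(k) = k*(47*k + 17)/312.
R(k) = B(k−1)·f(k)/C(k) = k*(k + 5)*(47*k + 17)/(24*(13*k + 8)); s_k = R·t_k = k*(47*k + 17)/(12*(k + 3)*(k + 4)).
Verify: 2*(13*k + 8)/(k**3 + 12*k**2 + 47*k + 60) matches t_k.
Σ_(k=0)^n t_k = s_(n+1) − s_(0) = ((47*n**2 + 111*n + 64)/(12*(n**2 + 9*n + 20))) − (0), i.e. (47*n**2 + 111*n + 64)/(12*(n**2 + 9*n + 20)).

S(n) = (47*n**2 + 111*n + 64)/(12*(n**2 + 9*n + 20))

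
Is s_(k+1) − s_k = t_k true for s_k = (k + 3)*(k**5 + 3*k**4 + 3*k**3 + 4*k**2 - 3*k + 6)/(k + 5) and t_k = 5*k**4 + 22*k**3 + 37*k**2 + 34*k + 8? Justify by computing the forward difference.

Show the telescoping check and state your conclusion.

Invalid: residual 2*(-4*k**5 - 44*k**4 - 144*k**3 - 215*k**2 - 181*k - 34)/(k**2 + 11*k + 30) ≠ 0.

s_(k+1) = (k**6 + 12*k**5 + 57*k**4 + 141*k**3 + 195*k**2 + 138*k + 56)/(k + 6)
s_(k+1) − s_k = (5*k**6 + 69*k**5 + 341*k**4 + 813*k**3 + 1062*k**2 + 746*k + 172)/(k**2 + 11*k + 30)
(s_(k+1) − s_k) − t_k = 2*(-4*k**5 - 44*k**4 - 144*k**3 - 215*k**2 - 181*k - 34)/(k**2 + 11*k + 30)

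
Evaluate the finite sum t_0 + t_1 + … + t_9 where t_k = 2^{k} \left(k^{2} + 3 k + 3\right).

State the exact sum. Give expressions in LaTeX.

Σ = 95229

r(k) = 2*(k**2 + 5*k + 7)/(k**2 + 3*k + 3) after simplifying.
A = 2, B = 1, C = k**2 + 3*k + 3.
f must satisfy (2)·f(k+1) − (1)·f(k) = k**2 + 3*k + 3.
d = 2 from the (0,0,2) case.
Solve for f: f(k) = k**2 - k + 3 (degree 2 ≤ 2).
Certificate R = B(k−1)f/C = (k**2 - k + 3)/(k**2 + 3*k + 3) gives s_k = 2**k*(k**2 - k + 3).
Verify: 2**k*(k**2 + 3*k + 3) matches t_k.
Sum = s_(10) − s_(0); s_(10) = 95232, s_(0) = 3 ⇒ 95229.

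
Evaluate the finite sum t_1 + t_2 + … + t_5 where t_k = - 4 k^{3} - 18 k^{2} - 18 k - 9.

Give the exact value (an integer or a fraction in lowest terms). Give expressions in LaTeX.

Ratio r(k) = (4*k**3 + 30*k**2 + 66*k + 49)/(4*k**3 + 18*k**2 + 18*k + 9).
Take A(k)=1, B(k)=1, C(k)=k**3 + 9*k**2/2 + 9*k/2 + 9/4.
Set up (1)·f(k+1) − (1)·f(k) − (k**3 + 9*k**2/2 + 9*k/2 + 9/4) = 0.
deg f ≤ 4 (via 0,0,3).
Coefficient equations give f(k) = k*(k**3 + 4*k**2 + k + 3)/4.
R(k) = B(k−1)·f(k)/C(k) = k*(k**3 + 4*k**2 + k + 3)/(4*k**3 + 18*k**2 + 18*k + 9); s_k = R·t_k = k*(-k**3 - 4*k**2 - k - 3).
Verify: -4*k**3 - 18*k**2 - 18*k - 9 matches t_k.
Sum = s_(6) − s_(1); s_(6) = -2214, s_(1) = -9 ⇒ -2205.

Σ = -2205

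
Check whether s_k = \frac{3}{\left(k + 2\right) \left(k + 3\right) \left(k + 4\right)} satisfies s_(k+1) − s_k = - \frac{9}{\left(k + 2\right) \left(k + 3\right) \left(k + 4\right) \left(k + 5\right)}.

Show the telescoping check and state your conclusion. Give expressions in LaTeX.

s_(k+1) = 3/((k + 3)*(k + 4)*(k + 5))
s_(k+1) − s_k = -9/((k + 2)*(k + 3)*(k + 4)*(k + 5))
(s_(k+1) − s_k) − t_k = 0

valid (s_(k+1) − s_k reduces to t_k)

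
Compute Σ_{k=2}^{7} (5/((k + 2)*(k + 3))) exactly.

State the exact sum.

Ratio r(k) = (k + 2)/(k + 4).
Gosper form: A/B · C(k+1)/C(k) with A=k + 2, B=k + 4, C=1.
Solve (k + 2)·f(k+1) − (k + 3)·f(k) = 1.
Degrees (1,1,0) ⇒ d ≤ 1.
A polynomial solution: f(k) = k/2.
Then R = B(k−1)f/C = k*(k + 3)/2, so s_k = R(k)·t_k = 5*k/(2*(k + 2)).
Δs = 5/(k**2 + 5*k + 6), as required.
Sum = s_(8) − s_(2); s_(8) = 2, s_(2) = 5/4 ⇒ 3/4.

Σ = 3/4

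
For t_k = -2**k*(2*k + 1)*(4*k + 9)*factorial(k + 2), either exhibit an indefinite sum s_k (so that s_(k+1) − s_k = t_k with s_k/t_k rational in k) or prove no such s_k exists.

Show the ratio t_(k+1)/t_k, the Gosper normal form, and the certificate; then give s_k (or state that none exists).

s_k = -2**k*(4*k - 3)*factorial(k + 2)

Compute t_(k+1)/t_k: get 2*(k + 3)*(2*k + 3)*(4*k + 13)/((2*k + 1)*(4*k + 9)).
Take A(k)=2*k + 6, B(k)=1, C(k)=k**2 + 11*k/4 + 9/8.
Solve (2*k + 6)·f(k+1) − (1)·f(k) = k**2 + 11*k/4 + 9/8.
deg f ≤ 1 (via 1,0,2).
Solving with deg f ≤ 1: f(k) = (4*k - 3)/8.
Certificate R = B(k−1)f/C = (4*k - 3)/((2*k + 1)*(4*k + 9)) gives s_k = -2**k*(4*k - 3)*factorial(k + 2).
s_(k+1) − s_k = -2**k*(2*k + 1)*(4*k + 9)*factorial(k + 2) = t_k.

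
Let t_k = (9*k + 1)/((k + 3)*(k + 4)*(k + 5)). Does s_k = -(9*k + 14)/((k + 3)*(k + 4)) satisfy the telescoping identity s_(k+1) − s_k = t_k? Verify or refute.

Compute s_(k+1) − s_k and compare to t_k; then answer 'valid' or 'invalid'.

s_(k+1) = (-9*k - 23)/((k + 4)*(k + 5))
s_(k+1) − s_k = (9*k + 1)/(k**3 + 12*k**2 + 47*k + 60)
(s_(k+1) − s_k) − t_k = 0

Valid: the claim telescopes to t_k.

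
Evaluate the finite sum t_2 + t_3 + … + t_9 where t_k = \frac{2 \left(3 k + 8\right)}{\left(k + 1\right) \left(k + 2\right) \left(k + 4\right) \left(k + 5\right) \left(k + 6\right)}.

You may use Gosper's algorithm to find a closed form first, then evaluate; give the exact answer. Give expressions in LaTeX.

The ratio is (k + 1)*(k + 4)*(3*k + 11)/((k + 3)*(k + 7)*(3*k + 8)).
Factor: A=k + 1; B=k + 7; C=k**2 + 17*k/3 + 8.
Set up (k + 1)·f(k+1) − (k + 6)·f(k) − (k**2 + 17*k/3 + 8) = 0.
deg f ≤ 5 (via 1,1,2).
Match coefficients ⇒ f(k) = k*(k + 2)*(k + 3)*(k**2 + 10*k + 29)/60.
So s_k = (B(k−1)f/C)·t_k = (k*(k + 2)*(k + 6)*(k**2 + 10*k + 29)/(20*(3*k + 8)))·t_k = k*(k**2 + 10*k + 29)/(10*(k**3 + 10*k**2 + 29*k + 20)).
Δs = 2*(3*k + 8)/(k**5 + 18*k**4 + 121*k**3 + 372*k**2 + 508*k + 240), as required.
Σ_(k=2)^(9) t_k = s_(10) − s_(2) = 229/2310 − (53/630) = 52/3465.

Σ = 52/3465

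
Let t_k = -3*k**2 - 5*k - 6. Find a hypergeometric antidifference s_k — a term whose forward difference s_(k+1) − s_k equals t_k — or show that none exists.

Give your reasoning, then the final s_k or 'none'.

s_k = k*(-k**2 - k - 4)

r(k) = (3*k**2 + 11*k + 14)/(3*k**2 + 5*k + 6) after simplifying.
Take A(k)=1, B(k)=1, C(k)=k**2 + 5*k/3 + 2.
Solve (1)·f(k+1) − (1)·f(k) = k**2 + 5*k/3 + 2.
From deg A=0, deg B=0, deg C=2: d=3.
A polynomial solution: f(k) = k*(k**2 + k + 4)/3.
R(k) = B(k−1)·f(k)/C(k) = k*(k**2 + k + 4)/(3*k**2 + 5*k + 6); s_k = R·t_k = k*(-k**2 - k - 4).
Δs = -3*k**2 - 5*k - 6, as required.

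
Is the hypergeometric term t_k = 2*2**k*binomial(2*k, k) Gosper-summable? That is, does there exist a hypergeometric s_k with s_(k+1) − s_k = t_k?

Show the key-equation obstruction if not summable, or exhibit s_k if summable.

No — negative degree bound, so no certificate f.

Ratio r(k) = 4*(2*k + 1)/(k + 1).
Gosper form: A/B · C(k+1)/C(k) with A=8*k + 4, B=k + 1, C=1.
Need (8*k + 4)·f(k+1) − (k)·f(k) = 1.
deg f ≤ -1 (via 1,1,0).
deg f ≤ -1 is impossible — no certificate.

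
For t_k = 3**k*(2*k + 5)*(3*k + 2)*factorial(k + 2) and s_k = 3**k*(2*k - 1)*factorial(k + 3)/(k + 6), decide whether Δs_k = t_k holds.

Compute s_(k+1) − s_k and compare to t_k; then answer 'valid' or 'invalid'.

Invalid: residual -3**(k + 1)*(6*k**3 + 55*k**2 + 122*k + 61)*factorial(k + 2)/((k + 6)*(k + 7)) ≠ 0.

s_(k+1) = 3**(k + 1)*(2*k + 1)*factorial(k + 4)/(k + 7)
s_(k+1) − s_k = 3**k*(6*k**3 + 61*k**2 + 161*k + 79)*factorial(k + 3)/((k + 6)*(k + 7))
(s_(k+1) − s_k) − t_k = -3**(k + 1)*(6*k**3 + 55*k**2 + 122*k + 61)*factorial(k + 2)/((k + 6)*(k + 7))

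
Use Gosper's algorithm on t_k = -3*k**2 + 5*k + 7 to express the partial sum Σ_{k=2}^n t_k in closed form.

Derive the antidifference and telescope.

S(n) = -n**3 + n**2 + 9*n - 9

Ratio r(k) = (3*k**2 + k - 9)/(3*k**2 - 5*k - 7).
Normal form (A,B,C) = (1, 1, k**2 - 5*k/3 - 7/3).
Set up (1)·f(k+1) − (1)·f(k) − (k**2 - 5*k/3 - 7/3) = 0.
From deg A=0, deg B=0, deg C=2: d=3.
A polynomial solution: f(k) = k*(k**2 - 4*k - 4)/3.
Get s_k = R·t_k = k*(-k**2 + 4*k + 4) with R(k) = B(k−1)f(k)/C(k) = k*(k**2 - 4*k - 4)/(3*k**2 - 5*k - 7).
Δs = -3*k**2 + 5*k + 7, as required.
Evaluate: s_(n+1) = -n**3 + n**2 + 9*n + 7; subtract s_(2) = 16 ⇒ S(n) = -n**3 + n**2 + 9*n - 9.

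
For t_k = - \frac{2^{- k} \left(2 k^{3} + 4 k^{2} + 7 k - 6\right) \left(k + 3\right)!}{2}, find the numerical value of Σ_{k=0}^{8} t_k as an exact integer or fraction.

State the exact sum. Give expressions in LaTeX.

Σ = -118814844

Compute t_(k+1)/t_k: get (2*k**4 + 18*k**3 + 61*k**2 + 91*k + 28)/(2*(2*k**3 + 4*k**2 + 7*k - 6)).
Normal form (A,B,C) = (k/2 + 2, 1, k**3 + 2*k**2 + 7*k/2 - 3).
Key eq: (k/2 + 2)·f(k+1) = (1)·f(k) + (k**3 + 2*k**2 + 7*k/2 - 3).
Degrees (1,0,3) ⇒ d ≤ 2.
A polynomial solution: f(k) = 2*k**2 - 4*k + 1.
Certificate R = B(k−1)f/C = 2*(2*k**2 - 4*k + 1)/(2*k**3 + 4*k**2 + 7*k - 6) gives s_k = -(2*k**2 - 4*k + 1)*factorial(k + 3)/2**k.
s_(k+1) − s_k = -(2*k**3 + 4*k**2 + 7*k - 6)*factorial(k + 3)/(2*2**k) = t_k.
Evaluate s at k=9 and k=0: -118814850 and -6; difference -118814844.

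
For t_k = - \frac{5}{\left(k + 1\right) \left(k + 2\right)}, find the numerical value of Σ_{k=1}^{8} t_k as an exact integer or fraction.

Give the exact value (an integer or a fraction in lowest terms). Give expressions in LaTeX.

r(k) = (k + 1)/(k + 3) after simplifying.
Take A(k)=k + 1, B(k)=k + 3, C(k)=1.
Need (k + 1)·f(k+1) − (k + 2)·f(k) = 1.
Bound: deg f ≤ 1.
A polynomial solution: f(k) = k.
Certificate R = B(k−1)f/C = k*(k + 2) gives s_k = -5*k/(k + 1).
Verify: -5/(k**2 + 3*k + 2) matches t_k.
Evaluate s at k=9 and k=1: -9/2 and -5/2; difference -2.

Σ = -2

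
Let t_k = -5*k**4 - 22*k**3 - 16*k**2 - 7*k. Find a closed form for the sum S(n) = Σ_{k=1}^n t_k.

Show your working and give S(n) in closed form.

S(n) = n*(-n**4 - 8*n**3 - 18*n**2 - 17*n - 6)

r(k) = (5*k**4 + 42*k**3 + 112*k**2 + 125*k + 50)/(k*(5*k**3 + 22*k**2 + 16*k + 7)) after simplifying.
Gosper form: A/B · C(k+1)/C(k) with A=1, B=1, C=k**4 + 22*k**3/5 + 16*k**2/5 + 7*k/5.
f must satisfy (1)·f(k+1) − (1)·f(k) = k**4 + 22*k**3/5 + 16*k**2/5 + 7*k/5.
Degrees (0,0,4) ⇒ d ≤ 5.
Match coefficients ⇒ f(k) = k*(k - 1)*(k**3 + 4*k**2 + 1)/5.
Get s_k = R·t_k = k*(-k**4 - 3*k**3 + 4*k**2 - k + 1) with R(k) = B(k−1)f(k)/C(k) = (k - 1)*(k**3 + 4*k**2 + 1)/(5*k**3 + 22*k**2 + 16*k + 7).
Check: Δs_k = k*(-5*k**3 - 22*k**2 - 16*k - 7). ✓
Σ_(k=1)^n t_k = s_(n+1) − s_(1) = (n*(-n**4 - 8*n**3 - 18*n**2 - 17*n - 6)) − (0), i.e. n*(-n**4 - 8*n**3 - 18*n**2 - 17*n - 6).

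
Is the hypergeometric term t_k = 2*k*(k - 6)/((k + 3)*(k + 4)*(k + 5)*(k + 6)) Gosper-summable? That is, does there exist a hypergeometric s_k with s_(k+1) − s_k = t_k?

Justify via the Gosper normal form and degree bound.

Yes. s_k = k*(k**2 - 28*k + 27)/(20*(k + 3)*(k + 4)*(k + 5)).

Compute t_(k+1)/t_k: get (k - 5)*(k + 1)*(k + 3)/(k*(k - 6)*(k + 7)).
A = k + 3, B = k + 7, C = k**2 - 6*k.
Key eq: (k + 3)·f(k+1) = (k + 6)·f(k) + (k**2 - 6*k).
Degrees (1,1,2) ⇒ d ≤ 3.
A polynomial solution: f(k) = k*(k - 27)*(k - 1)/40.
Get s_k = R·t_k = k*(k**2 - 28*k + 27)/(20*(k + 3)*(k + 4)*(k + 5)) with R(k) = B(k−1)f(k)/C(k) = (k - 27)*(k - 1)*(k + 6)/(40*(k - 6)).
Δs = 2*k*(k - 6)/(k**4 + 18*k**3 + 119*k**2 + 342*k + 360), as required.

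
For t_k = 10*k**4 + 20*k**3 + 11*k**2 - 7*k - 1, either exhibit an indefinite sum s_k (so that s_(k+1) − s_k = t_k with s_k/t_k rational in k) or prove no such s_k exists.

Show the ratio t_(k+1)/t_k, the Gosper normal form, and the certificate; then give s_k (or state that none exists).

s_k = k*(2*k**4 - 3*k**2 - 4*k + 4)

Step 1: r(k) = (10*k**4 + 60*k**3 + 131*k**2 + 115*k + 33)/(10*k**4 + 20*k**3 + 11*k**2 - 7*k - 1).
A = 1, B = 1, C = k**4 + 2*k**3 + 11*k**2/10 - 7*k/10 - 1/10.
Solve (1)·f(k+1) − (1)·f(k) = k**4 + 2*k**3 + 11*k**2/10 - 7*k/10 - 1/10.
Degrees (0,0,4) ⇒ d ≤ 5.
Match coefficients ⇒ f(k) = k*(2*k**4 - 3*k**2 - 4*k + 4)/10.
Get s_k = R·t_k = k*(2*k**4 - 3*k**2 - 4*k + 4) with R(k) = B(k−1)f(k)/C(k) = k*(2*k**4 - 3*k**2 - 4*k + 4)/(10*k**4 + 20*k**3 + 11*k**2 - 7*k - 1).
Check: Δs_k = 10*k**4 + 20*k**3 + 11*k**2 - 7*k - 1. ✓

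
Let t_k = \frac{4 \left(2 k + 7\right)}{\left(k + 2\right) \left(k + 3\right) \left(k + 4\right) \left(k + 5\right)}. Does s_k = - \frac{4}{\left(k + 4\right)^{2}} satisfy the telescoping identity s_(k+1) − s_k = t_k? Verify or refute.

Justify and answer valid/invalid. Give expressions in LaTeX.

Invalid: residual \frac{8 \left(- 3 k^{2} - 23 k - 43\right)}{k^{6} + 23 k^{5} + 217 k^{4} + 1073 k^{3} + 2926 k^{2} + 4160 k + 2400} ≠ 0.

s_(k+1) = -4/(k + 5)**2
s_(k+1) − s_k = -4/(k + 5)**2 + 4/(k + 4)**2
(s_(k+1) − s_k) − t_k = 8*(-3*k**2 - 23*k - 43)/(k**6 + 23*k**5 + 217*k**4 + 1073*k**3 + 2926*k**2 + 4160*k + 2400)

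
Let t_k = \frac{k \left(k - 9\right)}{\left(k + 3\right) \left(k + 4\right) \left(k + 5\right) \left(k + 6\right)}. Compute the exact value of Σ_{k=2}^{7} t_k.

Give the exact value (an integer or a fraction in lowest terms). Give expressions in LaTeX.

Step 1: r(k) = (k - 8)*(k + 1)*(k + 3)/(k*(k - 9)*(k + 7)).
A = k + 3, B = k + 7, C = k**2 - 9*k.
Solve (k + 3)·f(k+1) − (k + 6)·f(k) = k**2 - 9*k.
From deg A=1, deg B=1, deg C=2: d=3.
Solve for f: f(k) = -k*(k - 1) (degree 2 ≤ 3).
Then R = B(k−1)f/C = -(k - 1)*(k + 6)/(k - 9), so s_k = R(k)·t_k = -k*(k - 1)/((k + 3)*(k + 4)*(k + 5)).
Δs = k*(k - 9)/(k**4 + 18*k**3 + 119*k**2 + 342*k + 360), as required.
Sum = s_(8) − s_(2); s_(8) = -14/429, s_(2) = -1/105 ⇒ -347/15015.

Σ = -347/15015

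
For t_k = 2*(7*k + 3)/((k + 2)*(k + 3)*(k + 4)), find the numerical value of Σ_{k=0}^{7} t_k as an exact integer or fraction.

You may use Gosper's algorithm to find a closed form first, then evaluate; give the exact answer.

Σ = 274/165

Ratio r(k) = (k + 2)*(7*k + 10)/((k + 5)*(7*k + 3)).
Take A(k)=k + 2, B(k)=k + 5, C(k)=k + 3/7.
Need (k + 2)·f(k+1) − (k + 4)·f(k) = k + 3/7.
deg f ≤ 2 (via 1,1,1).
A polynomial solution: f(k) = k*(17*k + 1)/84.
Certificate R = B(k−1)f/C = k*(k + 4)*(17*k + 1)/(12*(7*k + 3)) gives s_k = k*(17*k + 1)/(6*(k + 2)*(k + 3)).
Check: Δs_k = 2*(7*k + 3)/(k**3 + 9*k**2 + 26*k + 24). ✓
Evaluate s at k=8 and k=0: 274/165 and 0; difference 274/165.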